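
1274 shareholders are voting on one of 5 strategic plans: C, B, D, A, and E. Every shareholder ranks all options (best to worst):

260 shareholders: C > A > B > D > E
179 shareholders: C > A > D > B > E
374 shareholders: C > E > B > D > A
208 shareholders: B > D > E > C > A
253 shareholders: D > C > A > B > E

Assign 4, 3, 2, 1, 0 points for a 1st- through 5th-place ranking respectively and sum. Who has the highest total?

C

C: 260·4 + 179·4 + 374·4 + 208·1 + 253·3 = 4219
B: 260·2 + 179·1 + 374·2 + 208·4 + 253·1 = 2532
D: 260·1 + 179·2 + 374·1 + 208·3 + 253·4 = 2628
A: 260·3 + 179·3 + 374·0 + 208·0 + 253·2 = 1823
E: 260·0 + 179·0 + 374·3 + 208·2 + 253·0 = 1538
C has the highest Borda score (4219).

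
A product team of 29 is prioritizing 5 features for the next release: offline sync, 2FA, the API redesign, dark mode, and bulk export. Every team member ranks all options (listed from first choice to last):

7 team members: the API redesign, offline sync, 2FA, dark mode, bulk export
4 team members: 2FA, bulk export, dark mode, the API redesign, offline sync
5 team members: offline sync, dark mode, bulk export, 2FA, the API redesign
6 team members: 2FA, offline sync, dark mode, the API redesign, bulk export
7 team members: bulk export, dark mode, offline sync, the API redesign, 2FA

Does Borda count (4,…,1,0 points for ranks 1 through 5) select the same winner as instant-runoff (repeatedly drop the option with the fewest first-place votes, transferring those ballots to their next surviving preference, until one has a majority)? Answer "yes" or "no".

no

Borda — scores: offline sync 73, 2FA 59, the API redesign 45, dark mode 63, bulk export 50. Winner: offline sync.
Instant-runoff — R1 offline sync 5, 2FA 10, the API redesign 7, dark mode 0, bulk export 7 (dark mode out); R2 offline sync 5, 2FA 10, the API redesign 7, bulk export 7 (offline sync out); R3 2FA 10, the API redesign 7, bulk export 12 (the API redesign out); R4 2FA 17, bulk export 12 (2FA winner). Winner: 2FA.
The two methods disagree.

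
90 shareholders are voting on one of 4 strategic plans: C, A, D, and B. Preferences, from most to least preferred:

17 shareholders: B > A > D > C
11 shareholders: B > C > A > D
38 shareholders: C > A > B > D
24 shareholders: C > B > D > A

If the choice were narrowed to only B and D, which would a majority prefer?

Voters preferring B to D: 90; preferring D to B: 0.
B wins the head-to-head.

B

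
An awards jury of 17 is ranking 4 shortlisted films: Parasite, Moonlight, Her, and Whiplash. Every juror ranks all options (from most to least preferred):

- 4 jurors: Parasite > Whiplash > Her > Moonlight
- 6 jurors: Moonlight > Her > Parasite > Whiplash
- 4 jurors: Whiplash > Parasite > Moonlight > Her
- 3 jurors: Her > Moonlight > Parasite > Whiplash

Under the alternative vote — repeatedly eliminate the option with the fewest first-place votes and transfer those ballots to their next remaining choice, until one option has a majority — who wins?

Round 1: Parasite 4, Moonlight 6, Her 3, Whiplash 4. Eliminate Her.
Round 2: Parasite 4, Moonlight 9, Whiplash 4. Moonlight has a majority.

Moonlight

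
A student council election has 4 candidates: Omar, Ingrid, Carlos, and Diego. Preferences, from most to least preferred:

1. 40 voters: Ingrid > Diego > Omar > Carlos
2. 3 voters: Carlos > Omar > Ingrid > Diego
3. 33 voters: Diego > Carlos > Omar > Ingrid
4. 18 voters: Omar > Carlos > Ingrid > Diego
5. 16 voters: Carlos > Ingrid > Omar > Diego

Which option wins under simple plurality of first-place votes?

Ingrid

First-place votes: Omar 18, Ingrid 40, Carlos 19, Diego 33.
Ingrid has the most first-place votes.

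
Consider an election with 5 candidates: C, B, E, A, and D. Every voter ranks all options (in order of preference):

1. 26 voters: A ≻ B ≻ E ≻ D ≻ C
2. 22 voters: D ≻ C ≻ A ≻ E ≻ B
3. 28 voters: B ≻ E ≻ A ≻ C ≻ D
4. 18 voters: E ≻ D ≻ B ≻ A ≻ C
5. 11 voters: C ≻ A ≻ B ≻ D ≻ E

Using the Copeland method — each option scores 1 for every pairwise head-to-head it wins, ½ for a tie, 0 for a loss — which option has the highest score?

C: loses to B, E, A, and D → score 0.
B: beats C, E, and D; loses to A → score 3.
E: beats C and D; loses to B and A → score 2.
A: beats C, B, E, and D → score 4.
D: beats C; loses to B, E, and A → score 1.
A has the best pairwise record.

A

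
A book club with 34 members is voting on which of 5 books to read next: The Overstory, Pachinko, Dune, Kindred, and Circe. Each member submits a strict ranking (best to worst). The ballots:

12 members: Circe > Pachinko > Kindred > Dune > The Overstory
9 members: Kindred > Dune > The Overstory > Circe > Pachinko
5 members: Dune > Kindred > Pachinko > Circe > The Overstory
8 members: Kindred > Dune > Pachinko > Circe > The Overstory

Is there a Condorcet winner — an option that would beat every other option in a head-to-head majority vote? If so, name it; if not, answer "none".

Kindred

Kindred vs The Overstory: 34–0 for Kindred.
Kindred vs Pachinko: 22–12 for Kindred.
Kindred vs Dune: 29–5 for Kindred.
Kindred vs Circe: 22–12 for Kindred.
Kindred beats every other option head-to-head.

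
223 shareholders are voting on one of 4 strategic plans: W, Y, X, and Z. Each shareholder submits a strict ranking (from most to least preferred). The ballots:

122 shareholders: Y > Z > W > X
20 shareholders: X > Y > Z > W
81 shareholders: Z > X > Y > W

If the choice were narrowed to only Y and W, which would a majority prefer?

Voters preferring Y to W: 223; preferring W to Y: 0.
Y wins the head-to-head.

Y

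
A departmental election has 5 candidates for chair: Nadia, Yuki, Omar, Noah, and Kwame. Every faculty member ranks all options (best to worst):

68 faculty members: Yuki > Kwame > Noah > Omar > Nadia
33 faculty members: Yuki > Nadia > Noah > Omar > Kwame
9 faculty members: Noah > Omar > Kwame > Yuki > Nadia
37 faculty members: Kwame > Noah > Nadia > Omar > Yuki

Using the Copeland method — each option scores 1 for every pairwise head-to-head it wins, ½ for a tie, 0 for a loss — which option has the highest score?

Yuki

Nadia: loses to Yuki, Omar, Noah, and Kwame → score 0.
Yuki: beats Nadia, Omar, Noah, and Kwame → score 4.
Omar: beats Nadia; loses to Yuki, Noah, and Kwame → score 1.
Noah: beats Nadia and Omar; loses to Yuki and Kwame → score 2.
Kwame: beats Nadia, Omar, and Noah; loses to Yuki → score 3.
Yuki has the best pairwise record.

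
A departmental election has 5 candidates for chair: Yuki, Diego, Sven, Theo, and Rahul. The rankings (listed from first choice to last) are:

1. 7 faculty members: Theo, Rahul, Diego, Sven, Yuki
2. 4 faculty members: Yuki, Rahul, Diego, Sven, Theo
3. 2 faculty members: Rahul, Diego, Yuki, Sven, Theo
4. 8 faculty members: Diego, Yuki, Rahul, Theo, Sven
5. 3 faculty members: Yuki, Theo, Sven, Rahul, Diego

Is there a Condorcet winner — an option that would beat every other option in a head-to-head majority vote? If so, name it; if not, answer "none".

none

Checking pairwise contests:
Diego beats Yuki 17–7.
Rahul beats Diego 16–8.
Yuki beats Sven 17–7.
Yuki beats Theo 17–7.
Yuki beats Rahul 15–9.
Every option loses at least one head-to-head, so there is no Condorcet winner.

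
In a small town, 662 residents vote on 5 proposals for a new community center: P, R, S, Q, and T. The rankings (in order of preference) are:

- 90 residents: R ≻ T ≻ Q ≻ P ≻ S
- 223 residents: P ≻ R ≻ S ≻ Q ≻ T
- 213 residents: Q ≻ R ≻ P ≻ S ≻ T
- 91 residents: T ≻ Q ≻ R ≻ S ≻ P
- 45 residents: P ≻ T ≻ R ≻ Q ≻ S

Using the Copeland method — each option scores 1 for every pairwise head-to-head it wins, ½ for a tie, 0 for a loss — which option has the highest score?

R

P: beats S and T; loses to R and Q → score 2.
R: beats P, S, Q, and T → score 4.
S: beats T; loses to P, R, and Q → score 1.
Q: beats P, S, and T; loses to R → score 3.
T: loses to P, R, S, and Q → score 0.
R has the best pairwise record.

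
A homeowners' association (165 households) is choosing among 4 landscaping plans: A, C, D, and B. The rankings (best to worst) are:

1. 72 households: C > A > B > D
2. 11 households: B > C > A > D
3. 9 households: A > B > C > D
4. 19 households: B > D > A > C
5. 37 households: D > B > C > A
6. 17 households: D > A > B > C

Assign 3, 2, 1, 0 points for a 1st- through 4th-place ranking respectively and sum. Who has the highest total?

A: 72·2 + 11·1 + 9·3 + 19·1 + 37·0 + 17·2 = 235
C: 72·3 + 11·2 + 9·1 + 19·0 + 37·1 + 17·0 = 284
D: 72·0 + 11·0 + 9·0 + 19·2 + 37·3 + 17·3 = 200
B: 72·1 + 11·3 + 9·2 + 19·3 + 37·2 + 17·1 = 271
C has the highest Borda score (284).

C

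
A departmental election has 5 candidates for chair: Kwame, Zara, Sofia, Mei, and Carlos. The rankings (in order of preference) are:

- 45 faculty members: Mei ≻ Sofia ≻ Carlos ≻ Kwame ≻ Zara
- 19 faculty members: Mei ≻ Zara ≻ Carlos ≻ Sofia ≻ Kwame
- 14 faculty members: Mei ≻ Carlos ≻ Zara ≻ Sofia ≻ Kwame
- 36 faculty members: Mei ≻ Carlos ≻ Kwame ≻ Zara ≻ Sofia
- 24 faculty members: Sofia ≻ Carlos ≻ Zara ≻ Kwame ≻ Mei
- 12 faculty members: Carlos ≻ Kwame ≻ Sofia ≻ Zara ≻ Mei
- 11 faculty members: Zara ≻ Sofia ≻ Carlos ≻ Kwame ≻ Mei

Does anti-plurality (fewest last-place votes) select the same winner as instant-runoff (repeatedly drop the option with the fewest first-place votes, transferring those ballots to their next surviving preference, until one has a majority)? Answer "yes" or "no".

Anti-plurality — last-place votes: Kwame 33, Zara 45, Sofia 36, Mei 47, Carlos 0. Winner: Carlos.
Instant-runoff — R1 Kwame 0, Zara 11, Sofia 24, Mei 114, Carlos 12 (Mei winner). Winner: Mei.
The two methods disagree.

no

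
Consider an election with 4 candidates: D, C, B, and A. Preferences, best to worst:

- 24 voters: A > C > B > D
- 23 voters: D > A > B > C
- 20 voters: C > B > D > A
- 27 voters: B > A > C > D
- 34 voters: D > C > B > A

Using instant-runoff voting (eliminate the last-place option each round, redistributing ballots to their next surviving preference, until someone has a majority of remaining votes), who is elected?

Round 1: D 57, C 20, B 27, A 24. Eliminate C.
Round 2: D 57, B 47, A 24. Eliminate A.
Round 3: D 57, B 71. B has a majority.

B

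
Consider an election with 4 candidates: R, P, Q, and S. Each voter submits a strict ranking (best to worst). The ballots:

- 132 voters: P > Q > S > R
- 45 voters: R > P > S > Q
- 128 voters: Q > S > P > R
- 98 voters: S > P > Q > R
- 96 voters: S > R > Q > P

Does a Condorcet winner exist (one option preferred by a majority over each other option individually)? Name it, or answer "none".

Checking pairwise contests:
P beats R 358–141.
S beats P 322–177.
P beats Q 275–224.
Q beats S 260–239.
Every option loses at least one head-to-head, so there is no Condorcet winner.

none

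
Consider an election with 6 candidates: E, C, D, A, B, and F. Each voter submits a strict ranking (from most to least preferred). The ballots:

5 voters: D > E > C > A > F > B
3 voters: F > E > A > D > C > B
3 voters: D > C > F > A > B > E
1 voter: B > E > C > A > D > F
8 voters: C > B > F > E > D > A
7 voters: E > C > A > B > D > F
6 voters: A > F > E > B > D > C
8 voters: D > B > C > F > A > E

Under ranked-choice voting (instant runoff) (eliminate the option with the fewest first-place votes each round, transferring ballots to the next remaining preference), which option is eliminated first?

B

Round 1: E 7, C 8, D 16, A 6, B 1, F 3. Eliminate B.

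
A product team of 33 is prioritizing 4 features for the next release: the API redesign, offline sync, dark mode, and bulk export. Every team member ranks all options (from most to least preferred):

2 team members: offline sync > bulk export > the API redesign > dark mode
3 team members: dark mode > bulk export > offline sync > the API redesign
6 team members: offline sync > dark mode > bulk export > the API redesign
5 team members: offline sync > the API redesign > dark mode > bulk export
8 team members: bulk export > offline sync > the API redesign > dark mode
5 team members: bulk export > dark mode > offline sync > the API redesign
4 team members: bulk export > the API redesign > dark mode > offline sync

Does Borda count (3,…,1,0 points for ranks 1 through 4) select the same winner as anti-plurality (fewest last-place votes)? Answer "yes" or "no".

Borda — scores: the API redesign 28, offline sync 63, dark mode 40, bulk export 67. Winner: bulk export.
Anti-plurality — last-place votes: the API redesign 14, offline sync 4, dark mode 10, bulk export 5. Winner: offline sync.
The two methods disagree.

no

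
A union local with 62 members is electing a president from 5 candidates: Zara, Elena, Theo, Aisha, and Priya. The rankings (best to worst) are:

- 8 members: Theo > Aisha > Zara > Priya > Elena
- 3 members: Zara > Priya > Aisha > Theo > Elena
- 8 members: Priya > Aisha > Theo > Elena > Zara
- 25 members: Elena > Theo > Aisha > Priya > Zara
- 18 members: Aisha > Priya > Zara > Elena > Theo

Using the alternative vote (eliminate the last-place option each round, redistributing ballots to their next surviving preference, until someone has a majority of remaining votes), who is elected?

Round 1: Zara 3, Elena 25, Theo 8, Aisha 18, Priya 8. Eliminate Zara.
Round 2: Elena 25, Theo 8, Aisha 18, Priya 11. Eliminate Theo.
Round 3: Elena 25, Aisha 26, Priya 11. Eliminate Priya.
Round 4: Elena 25, Aisha 37. Aisha has a majority.

Aisha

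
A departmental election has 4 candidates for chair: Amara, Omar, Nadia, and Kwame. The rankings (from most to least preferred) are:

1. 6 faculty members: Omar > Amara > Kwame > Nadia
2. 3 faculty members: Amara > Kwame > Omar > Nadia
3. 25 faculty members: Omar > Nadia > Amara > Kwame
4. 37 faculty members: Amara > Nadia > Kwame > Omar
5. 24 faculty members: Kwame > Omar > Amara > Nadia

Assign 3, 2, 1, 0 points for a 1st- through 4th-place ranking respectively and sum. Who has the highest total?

Amara: 6·2 + 3·3 + 25·1 + 37·3 + 24·1 = 181
Omar: 6·3 + 3·1 + 25·3 + 37·0 + 24·2 = 144
Nadia: 6·0 + 3·0 + 25·2 + 37·2 + 24·0 = 124
Kwame: 6·1 + 3·2 + 25·0 + 37·1 + 24·3 = 121
Amara has the highest Borda score (181).

Amara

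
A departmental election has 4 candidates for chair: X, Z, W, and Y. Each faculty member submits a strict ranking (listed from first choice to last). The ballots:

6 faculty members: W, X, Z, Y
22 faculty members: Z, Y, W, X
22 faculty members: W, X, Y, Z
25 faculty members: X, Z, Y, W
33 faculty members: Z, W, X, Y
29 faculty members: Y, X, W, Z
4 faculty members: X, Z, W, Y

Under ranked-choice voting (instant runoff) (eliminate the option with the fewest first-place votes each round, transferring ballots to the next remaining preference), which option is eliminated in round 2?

Round 1: X 29, Z 55, W 28, Y 29. Eliminate W.
Round 2: X 57, Z 55, Y 29. Eliminate Y.

Y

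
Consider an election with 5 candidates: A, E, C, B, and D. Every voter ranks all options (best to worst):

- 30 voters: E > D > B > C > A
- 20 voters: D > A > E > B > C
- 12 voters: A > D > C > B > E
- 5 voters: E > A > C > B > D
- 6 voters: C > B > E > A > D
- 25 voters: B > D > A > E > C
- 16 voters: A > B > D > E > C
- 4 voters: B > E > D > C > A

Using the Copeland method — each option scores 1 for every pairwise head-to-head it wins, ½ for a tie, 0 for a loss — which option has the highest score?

D

A: beats E and C; loses to B and D → score 2.
E: beats C; loses to A, B, and D → score 1.
C: loses to A, E, B, and D → score 0.
B: beats A, E, and C; loses to D → score 3.
D: beats A, E, C, and B → score 4.
D has the best pairwise record.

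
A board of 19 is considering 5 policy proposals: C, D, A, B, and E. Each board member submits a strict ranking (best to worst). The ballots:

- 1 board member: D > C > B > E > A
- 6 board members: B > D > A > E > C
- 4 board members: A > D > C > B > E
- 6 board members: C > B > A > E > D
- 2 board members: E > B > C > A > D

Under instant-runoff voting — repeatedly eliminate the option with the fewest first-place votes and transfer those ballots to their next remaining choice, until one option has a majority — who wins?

C

Round 1: C 6, D 1, A 4, B 6, E 2. Eliminate D.
Round 2: C 7, A 4, B 6, E 2. Eliminate E.
Round 3: C 7, A 4, B 8. Eliminate A.
Round 4: C 11, B 8. C has a majority.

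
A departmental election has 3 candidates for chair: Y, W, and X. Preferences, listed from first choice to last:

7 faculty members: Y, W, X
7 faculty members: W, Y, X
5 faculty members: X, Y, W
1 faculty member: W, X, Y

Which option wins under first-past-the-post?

W

First-place votes: Y 7, W 8, X 5.
W has the most first-place votes.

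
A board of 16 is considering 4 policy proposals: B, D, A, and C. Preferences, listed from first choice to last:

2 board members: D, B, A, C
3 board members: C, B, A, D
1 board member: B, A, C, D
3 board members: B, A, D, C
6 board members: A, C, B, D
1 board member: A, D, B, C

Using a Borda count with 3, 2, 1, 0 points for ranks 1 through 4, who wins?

B: 2·2 + 3·2 + 1·3 + 3·3 + 6·1 + 1·1 = 29
D: 2·3 + 3·0 + 1·0 + 3·1 + 6·0 + 1·2 = 11
A: 2·1 + 3·1 + 1·2 + 3·2 + 6·3 + 1·3 = 34
C: 2·0 + 3·3 + 1·1 + 3·0 + 6·2 + 1·0 = 22
A has the highest Borda score (34).

A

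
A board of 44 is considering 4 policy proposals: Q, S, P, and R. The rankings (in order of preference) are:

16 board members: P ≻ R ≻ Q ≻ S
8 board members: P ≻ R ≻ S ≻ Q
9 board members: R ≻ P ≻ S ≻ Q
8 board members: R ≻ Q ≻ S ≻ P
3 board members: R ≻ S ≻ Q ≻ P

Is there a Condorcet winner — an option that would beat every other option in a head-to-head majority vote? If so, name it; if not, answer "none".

P vs Q: 33–11 for P.
P vs S: 33–11 for P.
P vs R: 24–20 for P.
P beats every other option head-to-head.

P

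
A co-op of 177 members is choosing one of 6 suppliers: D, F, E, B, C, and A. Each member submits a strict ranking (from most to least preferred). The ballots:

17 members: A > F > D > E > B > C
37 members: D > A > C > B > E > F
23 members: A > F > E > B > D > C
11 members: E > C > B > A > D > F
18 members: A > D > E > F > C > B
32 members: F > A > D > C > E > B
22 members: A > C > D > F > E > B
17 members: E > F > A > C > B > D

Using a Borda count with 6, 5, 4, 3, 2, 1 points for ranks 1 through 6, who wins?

D: 17·4 + 37·6 + 23·2 + 11·2 + 18·5 + 32·4 + 22·4 + 17·1 = 681
F: 17·5 + 37·1 + 23·5 + 11·1 + 18·3 + 32·6 + 22·3 + 17·5 = 645
E: 17·3 + 37·2 + 23·4 + 11·6 + 18·4 + 32·2 + 22·2 + 17·6 = 565
B: 17·2 + 37·3 + 23·3 + 11·4 + 18·1 + 32·1 + 22·1 + 17·2 = 364
C: 17·1 + 37·4 + 23·1 + 11·5 + 18·2 + 32·3 + 22·5 + 17·3 = 536
A: 17·6 + 37·5 + 23·6 + 11·3 + 18·6 + 32·5 + 22·6 + 17·4 = 926
A has the highest Borda score (926).

A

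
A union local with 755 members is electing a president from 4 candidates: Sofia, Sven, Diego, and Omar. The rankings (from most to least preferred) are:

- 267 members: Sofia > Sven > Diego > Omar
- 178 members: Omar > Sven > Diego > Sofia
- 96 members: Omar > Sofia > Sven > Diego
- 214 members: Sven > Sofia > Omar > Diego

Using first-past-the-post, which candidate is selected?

First-place votes: Sofia 267, Sven 214, Diego 0, Omar 274.
Omar has the most first-place votes.

Omar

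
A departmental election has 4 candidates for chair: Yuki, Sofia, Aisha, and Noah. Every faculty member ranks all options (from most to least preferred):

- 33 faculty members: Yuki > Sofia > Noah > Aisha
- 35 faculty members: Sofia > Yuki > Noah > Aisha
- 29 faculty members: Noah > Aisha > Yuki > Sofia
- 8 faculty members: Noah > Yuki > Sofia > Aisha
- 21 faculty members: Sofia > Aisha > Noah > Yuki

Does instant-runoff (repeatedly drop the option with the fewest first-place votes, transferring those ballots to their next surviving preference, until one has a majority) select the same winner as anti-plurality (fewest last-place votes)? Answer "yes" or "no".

Instant-runoff — R1 Yuki 33, Sofia 56, Aisha 0, Noah 37 (Aisha out); R2 Yuki 33, Sofia 56, Noah 37 (Yuki out); R3 Sofia 89, Noah 37 (Sofia winner). Winner: Sofia.
Anti-plurality — last-place votes: Yuki 21, Sofia 29, Aisha 76, Noah 0. Winner: Noah.
The two methods disagree.

no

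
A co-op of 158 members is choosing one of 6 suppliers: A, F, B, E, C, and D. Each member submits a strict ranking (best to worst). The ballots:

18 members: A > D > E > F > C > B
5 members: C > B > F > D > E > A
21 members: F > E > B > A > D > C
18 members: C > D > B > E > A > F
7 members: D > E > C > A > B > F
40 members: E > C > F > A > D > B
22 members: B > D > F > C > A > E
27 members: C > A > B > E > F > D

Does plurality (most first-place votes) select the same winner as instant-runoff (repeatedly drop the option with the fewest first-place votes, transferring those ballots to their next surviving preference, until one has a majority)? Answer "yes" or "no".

no

Plurality — first-place votes: A 18, F 21, B 22, E 40, C 50, D 7. Winner: C.
Instant-runoff — R1 A 18, F 21, B 22, E 40, C 50, D 7 (D out); R2 A 18, F 21, B 22, E 47, C 50 (A out); R3 F 21, B 22, E 65, C 50 (F out); R4 B 22, E 86, C 50 (E winner). Winner: E.
The two methods disagree.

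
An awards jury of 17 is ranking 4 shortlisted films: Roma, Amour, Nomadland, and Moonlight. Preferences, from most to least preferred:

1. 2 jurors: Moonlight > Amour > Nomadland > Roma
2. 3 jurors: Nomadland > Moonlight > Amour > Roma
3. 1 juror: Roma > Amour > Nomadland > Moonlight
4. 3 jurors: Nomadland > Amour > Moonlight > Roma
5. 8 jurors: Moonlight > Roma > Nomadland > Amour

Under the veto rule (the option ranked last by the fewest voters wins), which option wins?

Last-place votes: Roma 8, Amour 8, Nomadland 0, Moonlight 1.
Nomadland is ranked last by the fewest voters, so Nomadland wins.

Nomadland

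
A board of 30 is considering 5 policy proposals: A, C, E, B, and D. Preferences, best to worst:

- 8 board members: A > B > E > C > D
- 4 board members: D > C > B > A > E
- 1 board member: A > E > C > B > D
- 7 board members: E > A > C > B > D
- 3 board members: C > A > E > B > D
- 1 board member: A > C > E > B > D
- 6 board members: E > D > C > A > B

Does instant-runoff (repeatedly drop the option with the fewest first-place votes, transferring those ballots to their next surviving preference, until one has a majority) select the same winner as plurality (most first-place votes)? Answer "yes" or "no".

Instant-runoff — R1 A 10, C 3, E 13, B 0, D 4 (B out); R2 A 10, C 3, E 13, D 4 (C out); R3 A 13, E 13, D 4 (D out); R4 A 17, E 13 (A winner). Winner: A.
Plurality — first-place votes: A 10, C 3, E 13, B 0, D 4. Winner: E.
The two methods disagree.

no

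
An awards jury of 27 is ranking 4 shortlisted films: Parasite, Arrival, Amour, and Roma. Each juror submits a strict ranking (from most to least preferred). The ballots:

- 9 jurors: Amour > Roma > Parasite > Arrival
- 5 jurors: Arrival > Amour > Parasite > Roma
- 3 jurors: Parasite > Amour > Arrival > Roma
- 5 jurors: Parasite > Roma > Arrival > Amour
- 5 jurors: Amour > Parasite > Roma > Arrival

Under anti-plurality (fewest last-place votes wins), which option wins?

Last-place votes: Parasite 0, Arrival 14, Amour 5, Roma 8.
Parasite is ranked last by the fewest voters, so Parasite wins.

Parasite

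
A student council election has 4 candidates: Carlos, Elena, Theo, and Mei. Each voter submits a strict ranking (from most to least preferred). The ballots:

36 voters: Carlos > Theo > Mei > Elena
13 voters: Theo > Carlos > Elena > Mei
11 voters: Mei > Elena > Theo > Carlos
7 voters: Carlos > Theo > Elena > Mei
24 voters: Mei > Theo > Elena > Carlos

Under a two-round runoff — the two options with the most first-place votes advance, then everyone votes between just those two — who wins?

Carlos

Round 1 first-place votes: Carlos 43, Elena 0, Theo 13, Mei 35.
Carlos and Mei advance.
Runoff: Carlos is preferred to Mei by 56 voters; Mei by 35.
Carlos wins the runoff.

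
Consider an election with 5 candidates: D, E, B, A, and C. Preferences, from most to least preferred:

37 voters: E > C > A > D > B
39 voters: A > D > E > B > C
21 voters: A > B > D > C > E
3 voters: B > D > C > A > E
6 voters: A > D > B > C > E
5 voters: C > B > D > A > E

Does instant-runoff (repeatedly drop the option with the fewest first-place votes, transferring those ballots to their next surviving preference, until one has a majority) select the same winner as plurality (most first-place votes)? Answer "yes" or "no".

yes

Instant-runoff — R1 D 0, E 37, B 3, A 66, C 5 (A winner). Winner: A.
Plurality — first-place votes: D 0, E 37, B 3, A 66, C 5. Winner: A.
The two methods agree.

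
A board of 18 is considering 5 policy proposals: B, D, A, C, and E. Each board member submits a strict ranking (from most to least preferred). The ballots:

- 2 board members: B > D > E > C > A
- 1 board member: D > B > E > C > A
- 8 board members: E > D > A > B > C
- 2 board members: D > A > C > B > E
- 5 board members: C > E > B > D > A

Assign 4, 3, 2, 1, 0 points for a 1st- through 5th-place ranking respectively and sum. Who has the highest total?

E

B: 2·4 + 1·3 + 8·1 + 2·1 + 5·2 = 31
D: 2·3 + 1·4 + 8·3 + 2·4 + 5·1 = 47
A: 2·0 + 1·0 + 8·2 + 2·3 + 5·0 = 22
C: 2·1 + 1·1 + 8·0 + 2·2 + 5·4 = 27
E: 2·2 + 1·2 + 8·4 + 2·0 + 5·3 = 53
E has the highest Borda score (53).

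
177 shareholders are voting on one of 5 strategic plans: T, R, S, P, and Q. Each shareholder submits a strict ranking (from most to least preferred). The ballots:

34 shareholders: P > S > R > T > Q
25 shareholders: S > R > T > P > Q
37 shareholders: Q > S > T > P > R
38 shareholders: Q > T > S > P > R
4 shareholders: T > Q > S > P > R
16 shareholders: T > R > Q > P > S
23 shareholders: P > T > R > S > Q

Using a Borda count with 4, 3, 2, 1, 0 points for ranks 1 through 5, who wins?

T

T: 34·1 + 25·2 + 37·2 + 38·3 + 4·4 + 16·4 + 23·3 = 421
R: 34·2 + 25·3 + 37·0 + 38·0 + 4·0 + 16·3 + 23·2 = 237
S: 34·3 + 25·4 + 37·3 + 38·2 + 4·2 + 16·0 + 23·1 = 420
P: 34·4 + 25·1 + 37·1 + 38·1 + 4·1 + 16·1 + 23·4 = 348
Q: 34·0 + 25·0 + 37·4 + 38·4 + 4·3 + 16·2 + 23·0 = 344
T has the highest Borda score (421).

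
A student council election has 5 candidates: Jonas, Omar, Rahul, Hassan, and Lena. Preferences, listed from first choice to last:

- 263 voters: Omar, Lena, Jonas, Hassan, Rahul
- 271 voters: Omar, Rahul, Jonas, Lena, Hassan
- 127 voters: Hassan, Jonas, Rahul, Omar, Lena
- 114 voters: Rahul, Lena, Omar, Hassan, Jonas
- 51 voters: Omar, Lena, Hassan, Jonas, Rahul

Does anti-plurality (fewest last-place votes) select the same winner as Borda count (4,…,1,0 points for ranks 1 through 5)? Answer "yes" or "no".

Anti-plurality — last-place votes: Jonas 114, Omar 0, Rahul 314, Hassan 271, Lena 127. Winner: Omar.
Borda — scores: Jonas 1500, Omar 2695, Rahul 1523, Hassan 987, Lena 1555. Winner: Omar.
The two methods agree.

yes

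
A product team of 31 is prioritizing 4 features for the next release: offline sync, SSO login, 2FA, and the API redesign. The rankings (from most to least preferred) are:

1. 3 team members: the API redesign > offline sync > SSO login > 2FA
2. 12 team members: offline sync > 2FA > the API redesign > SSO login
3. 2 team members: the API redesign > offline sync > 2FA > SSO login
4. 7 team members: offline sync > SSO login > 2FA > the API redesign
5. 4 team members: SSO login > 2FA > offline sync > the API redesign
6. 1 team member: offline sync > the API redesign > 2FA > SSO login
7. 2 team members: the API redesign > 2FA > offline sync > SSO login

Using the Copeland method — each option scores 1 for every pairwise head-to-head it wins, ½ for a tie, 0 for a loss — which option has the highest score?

offline sync

offline sync: beats SSO login, 2FA, and the API redesign → score 3.
SSO login: loses to offline sync, 2FA, and the API redesign → score 0.
2FA: beats SSO login and the API redesign; loses to offline sync → score 2.
the API redesign: beats SSO login; loses to offline sync and 2FA → score 1.
offline sync has the best pairwise record.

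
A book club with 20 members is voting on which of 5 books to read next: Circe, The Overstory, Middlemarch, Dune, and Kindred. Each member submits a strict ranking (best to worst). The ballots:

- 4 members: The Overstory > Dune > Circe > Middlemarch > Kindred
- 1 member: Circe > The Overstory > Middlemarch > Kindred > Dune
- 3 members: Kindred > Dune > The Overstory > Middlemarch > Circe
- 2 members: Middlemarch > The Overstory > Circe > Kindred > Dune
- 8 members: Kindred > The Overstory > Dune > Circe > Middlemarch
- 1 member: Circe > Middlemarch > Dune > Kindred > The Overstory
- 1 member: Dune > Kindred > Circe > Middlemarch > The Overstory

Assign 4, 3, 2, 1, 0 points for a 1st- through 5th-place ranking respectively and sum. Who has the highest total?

The Overstory

Circe: 4·2 + 1·4 + 3·0 + 2·2 + 8·1 + 1·4 + 1·2 = 30
The Overstory: 4·4 + 1·3 + 3·2 + 2·3 + 8·3 + 1·0 + 1·0 = 55
Middlemarch: 4·1 + 1·2 + 3·1 + 2·4 + 8·0 + 1·3 + 1·1 = 21
Dune: 4·3 + 1·0 + 3·3 + 2·0 + 8·2 + 1·2 + 1·4 = 43
Kindred: 4·0 + 1·1 + 3·4 + 2·1 + 8·4 + 1·1 + 1·3 = 51
The Overstory has the highest Borda score (55).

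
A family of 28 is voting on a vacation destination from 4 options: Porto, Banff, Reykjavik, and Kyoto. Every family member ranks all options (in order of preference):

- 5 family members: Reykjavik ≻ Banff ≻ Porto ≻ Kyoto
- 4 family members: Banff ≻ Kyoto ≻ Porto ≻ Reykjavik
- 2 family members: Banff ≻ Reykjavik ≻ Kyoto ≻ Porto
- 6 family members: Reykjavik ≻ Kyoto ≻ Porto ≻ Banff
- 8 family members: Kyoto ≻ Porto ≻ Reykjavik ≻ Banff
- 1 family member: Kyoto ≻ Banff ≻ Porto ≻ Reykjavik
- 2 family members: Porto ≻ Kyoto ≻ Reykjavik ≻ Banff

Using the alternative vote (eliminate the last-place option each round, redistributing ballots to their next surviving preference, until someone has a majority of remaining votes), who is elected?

Kyoto

Round 1: Porto 2, Banff 6, Reykjavik 11, Kyoto 9. Eliminate Porto.
Round 2: Banff 6, Reykjavik 11, Kyoto 11. Eliminate Banff.
Round 3: Reykjavik 13, Kyoto 15. Kyoto has a majority.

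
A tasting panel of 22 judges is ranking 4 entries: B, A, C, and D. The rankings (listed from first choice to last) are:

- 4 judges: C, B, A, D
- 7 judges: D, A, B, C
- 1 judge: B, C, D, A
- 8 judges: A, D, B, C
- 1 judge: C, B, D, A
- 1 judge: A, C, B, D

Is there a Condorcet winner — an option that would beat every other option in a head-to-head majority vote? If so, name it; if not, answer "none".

A

A vs B: 16–6 for A.
A vs C: 16–6 for A.
A vs D: 13–9 for A.
A beats every other option head-to-head.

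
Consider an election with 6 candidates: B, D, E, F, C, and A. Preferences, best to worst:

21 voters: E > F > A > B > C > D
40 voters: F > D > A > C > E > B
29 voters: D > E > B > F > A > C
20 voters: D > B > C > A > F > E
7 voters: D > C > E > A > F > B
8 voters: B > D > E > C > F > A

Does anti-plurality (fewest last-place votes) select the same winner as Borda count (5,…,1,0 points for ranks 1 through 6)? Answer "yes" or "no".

Anti-plurality — last-place votes: B 47, D 21, E 20, F 0, C 29, A 8. Winner: F.
Borda — scores: B 249, D 472, E 306, F 377, C 205, A 266. Winner: D.
The two methods disagree.

no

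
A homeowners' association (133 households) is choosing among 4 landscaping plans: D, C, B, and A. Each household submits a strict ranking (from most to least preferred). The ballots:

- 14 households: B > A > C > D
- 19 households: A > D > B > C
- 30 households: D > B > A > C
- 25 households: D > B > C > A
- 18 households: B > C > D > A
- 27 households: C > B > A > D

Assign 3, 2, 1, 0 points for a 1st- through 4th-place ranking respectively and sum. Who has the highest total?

D: 14·0 + 19·2 + 30·3 + 25·3 + 18·1 + 27·0 = 221
C: 14·1 + 19·0 + 30·0 + 25·1 + 18·2 + 27·3 = 156
B: 14·3 + 19·1 + 30·2 + 25·2 + 18·3 + 27·2 = 279
A: 14·2 + 19·3 + 30·1 + 25·0 + 18·0 + 27·1 = 142
B has the highest Borda score (279).

B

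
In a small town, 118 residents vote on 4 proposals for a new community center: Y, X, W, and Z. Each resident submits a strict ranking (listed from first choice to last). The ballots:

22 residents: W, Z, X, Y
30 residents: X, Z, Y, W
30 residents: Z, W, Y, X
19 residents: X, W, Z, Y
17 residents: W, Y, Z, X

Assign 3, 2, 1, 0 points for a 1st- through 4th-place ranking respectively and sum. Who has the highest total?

Y: 22·0 + 30·1 + 30·1 + 19·0 + 17·2 = 94
X: 22·1 + 30·3 + 30·0 + 19·3 + 17·0 = 169
W: 22·3 + 30·0 + 30·2 + 19·2 + 17·3 = 215
Z: 22·2 + 30·2 + 30·3 + 19·1 + 17·1 = 230
Z has the highest Borda score (230).

Z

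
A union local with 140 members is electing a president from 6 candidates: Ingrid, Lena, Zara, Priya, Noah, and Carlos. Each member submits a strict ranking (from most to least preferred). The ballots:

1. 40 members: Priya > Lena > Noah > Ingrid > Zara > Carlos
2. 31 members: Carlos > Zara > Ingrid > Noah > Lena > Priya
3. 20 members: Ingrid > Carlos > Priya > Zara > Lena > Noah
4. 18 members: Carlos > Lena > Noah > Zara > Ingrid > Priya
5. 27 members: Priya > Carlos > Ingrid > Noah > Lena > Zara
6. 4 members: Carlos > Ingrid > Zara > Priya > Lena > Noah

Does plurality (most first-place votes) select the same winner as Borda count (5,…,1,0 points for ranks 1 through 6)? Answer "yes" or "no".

Plurality — first-place votes: Ingrid 20, Lena 0, Zara 0, Priya 67, Noah 0, Carlos 53. Winner: Priya.
Borda — scores: Ingrid 388, Lena 314, Zara 252, Priya 403, Noah 290, Carlos 453. Winner: Carlos.
The two methods disagree.

no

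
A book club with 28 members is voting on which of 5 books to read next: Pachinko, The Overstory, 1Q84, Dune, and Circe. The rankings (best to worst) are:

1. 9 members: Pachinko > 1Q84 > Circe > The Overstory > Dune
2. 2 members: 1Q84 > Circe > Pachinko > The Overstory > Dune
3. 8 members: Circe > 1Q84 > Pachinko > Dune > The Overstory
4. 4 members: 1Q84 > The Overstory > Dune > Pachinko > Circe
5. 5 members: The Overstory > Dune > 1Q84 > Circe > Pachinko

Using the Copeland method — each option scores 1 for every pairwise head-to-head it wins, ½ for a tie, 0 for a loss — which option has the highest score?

Pachinko: beats The Overstory and Dune; loses to 1Q84 and Circe → score 2.
The Overstory: beats Dune; loses to Pachinko, 1Q84, and Circe → score 1.
1Q84: beats Pachinko, The Overstory, Dune, and Circe → score 4.
Dune: loses to Pachinko, The Overstory, 1Q84, and Circe → score 0.
Circe: beats Pachinko, The Overstory, and Dune; loses to 1Q84 → score 3.
1Q84 has the best pairwise record.

1Q84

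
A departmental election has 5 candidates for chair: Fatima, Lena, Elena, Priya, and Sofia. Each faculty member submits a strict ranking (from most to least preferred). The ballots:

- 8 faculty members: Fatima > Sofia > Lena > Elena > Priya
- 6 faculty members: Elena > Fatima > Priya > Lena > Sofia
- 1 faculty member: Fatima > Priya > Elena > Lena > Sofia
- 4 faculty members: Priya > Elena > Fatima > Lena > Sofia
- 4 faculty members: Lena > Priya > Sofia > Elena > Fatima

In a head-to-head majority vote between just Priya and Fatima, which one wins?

Voters preferring Priya to Fatima: 8; preferring Fatima to Priya: 15.
Fatima wins the head-to-head.

Fatima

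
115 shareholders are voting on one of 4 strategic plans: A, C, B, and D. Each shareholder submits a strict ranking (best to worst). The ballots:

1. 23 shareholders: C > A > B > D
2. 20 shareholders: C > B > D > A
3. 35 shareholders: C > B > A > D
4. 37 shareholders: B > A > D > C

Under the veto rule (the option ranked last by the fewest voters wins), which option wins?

Last-place votes: A 20, C 37, B 0, D 58.
B is ranked last by the fewest voters, so B wins.

B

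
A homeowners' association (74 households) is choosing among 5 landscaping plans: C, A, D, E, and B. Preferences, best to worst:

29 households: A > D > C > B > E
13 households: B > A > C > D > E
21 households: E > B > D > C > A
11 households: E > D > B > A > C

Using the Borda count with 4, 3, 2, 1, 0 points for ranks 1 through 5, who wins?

D

C: 29·2 + 13·2 + 21·1 + 11·0 = 105
A: 29·4 + 13·3 + 21·0 + 11·1 = 166
D: 29·3 + 13·1 + 21·2 + 11·3 = 175
E: 29·0 + 13·0 + 21·4 + 11·4 = 128
B: 29·1 + 13·4 + 21·3 + 11·2 = 166
D has the highest Borda score (175).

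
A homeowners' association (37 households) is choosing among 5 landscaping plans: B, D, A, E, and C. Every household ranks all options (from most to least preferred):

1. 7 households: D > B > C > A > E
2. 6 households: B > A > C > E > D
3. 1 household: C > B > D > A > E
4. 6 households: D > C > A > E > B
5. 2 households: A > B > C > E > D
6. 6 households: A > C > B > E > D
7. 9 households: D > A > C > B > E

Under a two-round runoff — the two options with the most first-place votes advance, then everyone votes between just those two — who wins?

Round 1 first-place votes: B 6, D 22, A 8, E 0, C 1.
D and A advance.
Runoff: D is preferred to A by 23 voters; A by 14.
D wins the runoff.

D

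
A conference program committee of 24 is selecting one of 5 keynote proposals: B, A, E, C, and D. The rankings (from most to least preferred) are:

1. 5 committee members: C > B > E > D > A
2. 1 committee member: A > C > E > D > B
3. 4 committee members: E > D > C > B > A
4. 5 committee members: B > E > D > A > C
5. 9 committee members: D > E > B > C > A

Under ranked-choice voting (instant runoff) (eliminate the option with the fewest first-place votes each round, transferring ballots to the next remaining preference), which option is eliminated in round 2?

E

Round 1: B 5, A 1, E 4, C 5, D 9. Eliminate A.
Round 2: B 5, E 4, C 6, D 9. Eliminate E.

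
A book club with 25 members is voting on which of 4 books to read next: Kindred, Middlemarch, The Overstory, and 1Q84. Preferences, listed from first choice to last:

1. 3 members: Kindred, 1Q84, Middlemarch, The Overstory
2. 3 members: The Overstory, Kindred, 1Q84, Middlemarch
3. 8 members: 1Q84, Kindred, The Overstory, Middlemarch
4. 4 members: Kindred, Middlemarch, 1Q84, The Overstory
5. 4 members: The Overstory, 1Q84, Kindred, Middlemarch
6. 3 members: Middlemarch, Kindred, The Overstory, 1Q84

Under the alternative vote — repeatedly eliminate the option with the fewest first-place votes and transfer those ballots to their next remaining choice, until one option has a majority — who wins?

Round 1: Kindred 7, Middlemarch 3, The Overstory 7, 1Q84 8. Eliminate Middlemarch.
Round 2: Kindred 10, The Overstory 7, 1Q84 8. Eliminate The Overstory.
Round 3: Kindred 13, 1Q84 12. Kindred has a majority.

Kindred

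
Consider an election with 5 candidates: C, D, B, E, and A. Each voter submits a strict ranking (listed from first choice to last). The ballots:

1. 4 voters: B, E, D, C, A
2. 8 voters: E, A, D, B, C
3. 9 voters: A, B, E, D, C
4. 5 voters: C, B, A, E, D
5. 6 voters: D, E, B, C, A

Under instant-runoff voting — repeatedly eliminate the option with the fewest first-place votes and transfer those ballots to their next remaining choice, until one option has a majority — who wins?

E

Round 1: C 5, D 6, B 4, E 8, A 9. Eliminate B.
Round 2: C 5, D 6, E 12, A 9. Eliminate C.
Round 3: D 6, E 12, A 14. Eliminate D.
Round 4: E 18, A 14. E has a majority.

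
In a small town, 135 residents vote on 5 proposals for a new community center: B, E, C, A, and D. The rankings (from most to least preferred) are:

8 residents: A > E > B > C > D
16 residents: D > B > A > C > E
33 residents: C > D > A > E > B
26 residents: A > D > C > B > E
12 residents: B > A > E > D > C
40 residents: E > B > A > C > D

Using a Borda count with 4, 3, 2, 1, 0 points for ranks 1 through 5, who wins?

B: 8·2 + 16·3 + 33·0 + 26·1 + 12·4 + 40·3 = 258
E: 8·3 + 16·0 + 33·1 + 26·0 + 12·2 + 40·4 = 241
C: 8·1 + 16·1 + 33·4 + 26·2 + 12·0 + 40·1 = 248
A: 8·4 + 16·2 + 33·2 + 26·4 + 12·3 + 40·2 = 350
D: 8·0 + 16·4 + 33·3 + 26·3 + 12·1 + 40·0 = 253
A has the highest Borda score (350).

A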